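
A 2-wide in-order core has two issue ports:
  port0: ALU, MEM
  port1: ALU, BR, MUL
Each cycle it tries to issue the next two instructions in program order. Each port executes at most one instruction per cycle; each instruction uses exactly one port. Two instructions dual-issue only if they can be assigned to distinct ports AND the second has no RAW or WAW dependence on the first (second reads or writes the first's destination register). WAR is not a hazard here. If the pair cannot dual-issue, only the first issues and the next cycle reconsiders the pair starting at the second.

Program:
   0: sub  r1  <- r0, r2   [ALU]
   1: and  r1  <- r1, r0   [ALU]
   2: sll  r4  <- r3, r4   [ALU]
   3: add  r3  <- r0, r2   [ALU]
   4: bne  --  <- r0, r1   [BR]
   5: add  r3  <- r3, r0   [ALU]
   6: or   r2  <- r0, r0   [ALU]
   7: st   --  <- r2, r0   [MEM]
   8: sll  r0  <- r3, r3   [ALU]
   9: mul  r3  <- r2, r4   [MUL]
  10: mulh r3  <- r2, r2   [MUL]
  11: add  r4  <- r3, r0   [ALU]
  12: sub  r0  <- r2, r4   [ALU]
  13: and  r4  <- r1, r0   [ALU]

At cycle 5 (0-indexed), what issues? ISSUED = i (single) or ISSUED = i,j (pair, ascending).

ISSUED = 9

#0 head=0: sub.ALU i0 RAW+WAW r1
#1 head=1: and.ALU+sll.ALU i1/i2 pair
#2 head=3: add.ALU+bne.BR i3/i4 pair
#3 head=5: add.ALU+or.ALU i5/i6 pair
#4 head=7: st.MEM+sll.ALU i7/i8 pair
#5 head=9: mul.MUL i9 no-port MUL/MUL
#6 head=10: mulh.MUL i10 RAW r3
#7 head=11: add.ALU i11 RAW r4
#8 head=12: sub.ALU i12 RAW r0
#9 head=13: and.ALU i13 tail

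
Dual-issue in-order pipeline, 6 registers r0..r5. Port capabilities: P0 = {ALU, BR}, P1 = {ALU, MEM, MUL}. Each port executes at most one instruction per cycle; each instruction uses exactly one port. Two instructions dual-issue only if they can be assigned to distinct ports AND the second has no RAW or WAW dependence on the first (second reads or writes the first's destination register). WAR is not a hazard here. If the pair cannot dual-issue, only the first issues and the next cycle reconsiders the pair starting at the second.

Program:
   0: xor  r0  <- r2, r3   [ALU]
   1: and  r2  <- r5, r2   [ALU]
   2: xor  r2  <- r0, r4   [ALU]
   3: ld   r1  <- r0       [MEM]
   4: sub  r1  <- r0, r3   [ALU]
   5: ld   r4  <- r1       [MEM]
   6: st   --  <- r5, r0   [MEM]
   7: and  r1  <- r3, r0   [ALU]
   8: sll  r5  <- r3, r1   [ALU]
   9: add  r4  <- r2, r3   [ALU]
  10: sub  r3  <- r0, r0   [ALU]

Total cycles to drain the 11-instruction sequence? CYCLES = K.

CYCLES = 7

#0 head=0: xor+and i0/i1 pair
#1 head=2: xor+ld i2/i3 pair
#2 head=4: sub i4 RAW r1
#3 head=5: ld i5 no-port MEM/MEM
#4 head=6: st+and i6/i7 pair
#5 head=8: sll+add i8/i9 pair
#6 head=10: sub i10 tail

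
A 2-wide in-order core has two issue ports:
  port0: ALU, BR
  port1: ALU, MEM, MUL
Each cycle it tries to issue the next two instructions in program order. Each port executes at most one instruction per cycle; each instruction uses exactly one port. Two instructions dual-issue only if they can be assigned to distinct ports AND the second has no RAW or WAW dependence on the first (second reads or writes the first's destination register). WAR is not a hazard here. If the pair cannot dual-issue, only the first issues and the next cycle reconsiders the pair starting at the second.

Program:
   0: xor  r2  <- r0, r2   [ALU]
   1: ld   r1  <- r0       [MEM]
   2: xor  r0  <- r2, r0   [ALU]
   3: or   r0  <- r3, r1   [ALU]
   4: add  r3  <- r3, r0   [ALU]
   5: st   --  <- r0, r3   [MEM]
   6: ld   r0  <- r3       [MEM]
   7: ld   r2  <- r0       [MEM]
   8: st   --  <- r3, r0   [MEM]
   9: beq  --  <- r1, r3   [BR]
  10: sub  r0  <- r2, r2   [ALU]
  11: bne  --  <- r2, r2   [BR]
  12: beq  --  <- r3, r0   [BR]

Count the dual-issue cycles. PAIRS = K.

PAIRS = 3

#0 head=0: xor/ld i0/i1 dual
#1 head=2: xor i2 WAW r0
#2 head=3: or i3 RAW r0
#3 head=4: add i4 RAW r3
#4 head=5: st i5 no-port MEM/MEM
#5 head=6: ld i6 no-port MEM/MEM
#6 head=7: ld i7 no-port MEM/MEM
#7 head=8: st/beq i8/i9 dual
#8 head=10: sub/bne i10/i11 dual
#9 head=12: beq i12 tail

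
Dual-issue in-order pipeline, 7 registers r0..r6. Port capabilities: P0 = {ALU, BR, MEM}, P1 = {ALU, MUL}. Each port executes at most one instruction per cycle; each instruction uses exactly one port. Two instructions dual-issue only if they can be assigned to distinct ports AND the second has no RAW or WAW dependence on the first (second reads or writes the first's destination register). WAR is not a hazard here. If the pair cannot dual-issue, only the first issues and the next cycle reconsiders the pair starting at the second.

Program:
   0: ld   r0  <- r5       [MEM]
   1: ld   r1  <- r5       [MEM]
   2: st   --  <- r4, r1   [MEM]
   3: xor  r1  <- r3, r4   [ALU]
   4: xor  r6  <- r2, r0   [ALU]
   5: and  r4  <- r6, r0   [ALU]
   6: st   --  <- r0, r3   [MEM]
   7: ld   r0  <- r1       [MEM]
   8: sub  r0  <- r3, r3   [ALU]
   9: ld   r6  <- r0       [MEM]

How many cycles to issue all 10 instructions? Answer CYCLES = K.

  cy0 -> i0 (ld.MEM) no-port MEM/MEM
  cy1 -> i1 (ld.MEM) no-port MEM/MEM
  cy2 -> i2,i3 (st.MEM+xor.ALU) dual
  cy3 -> i4 (xor.ALU) RAW r6
  cy4 -> i5,i6 (and.ALU+st.MEM) dual
  cy5 -> i7 (ld.MEM) WAW r0
  cy6 -> i8 (sub.ALU) RAW r0
  cy7 -> i9 (ld.MEM) tail

CYCLES = 8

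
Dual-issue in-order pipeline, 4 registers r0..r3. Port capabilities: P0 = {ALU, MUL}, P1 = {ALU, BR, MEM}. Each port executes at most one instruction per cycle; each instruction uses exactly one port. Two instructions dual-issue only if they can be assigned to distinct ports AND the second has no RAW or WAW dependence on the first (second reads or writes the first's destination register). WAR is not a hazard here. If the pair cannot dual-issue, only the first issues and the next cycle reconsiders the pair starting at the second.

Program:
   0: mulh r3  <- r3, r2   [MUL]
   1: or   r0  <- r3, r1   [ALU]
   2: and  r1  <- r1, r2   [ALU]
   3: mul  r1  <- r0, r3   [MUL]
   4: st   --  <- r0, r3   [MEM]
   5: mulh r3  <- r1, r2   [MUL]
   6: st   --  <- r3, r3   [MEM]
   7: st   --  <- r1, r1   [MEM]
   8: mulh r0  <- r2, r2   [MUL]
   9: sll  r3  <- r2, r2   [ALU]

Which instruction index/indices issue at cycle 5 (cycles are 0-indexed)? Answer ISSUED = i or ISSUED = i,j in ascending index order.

c0: i0 mulh.MUL  RAW r3
c1: i1,i2 or.ALU+and.ALU  2-wide
c2: i3,i4 mul.MUL+st.MEM  2-wide
c3: i5 mulh.MUL  RAW r3
c4: i6 st.MEM  no-port MEM/MEM
c5: i7,i8 st.MEM+mulh.MUL  2-wide
c6: i9 sll.ALU  tail

ISSUED = 7,8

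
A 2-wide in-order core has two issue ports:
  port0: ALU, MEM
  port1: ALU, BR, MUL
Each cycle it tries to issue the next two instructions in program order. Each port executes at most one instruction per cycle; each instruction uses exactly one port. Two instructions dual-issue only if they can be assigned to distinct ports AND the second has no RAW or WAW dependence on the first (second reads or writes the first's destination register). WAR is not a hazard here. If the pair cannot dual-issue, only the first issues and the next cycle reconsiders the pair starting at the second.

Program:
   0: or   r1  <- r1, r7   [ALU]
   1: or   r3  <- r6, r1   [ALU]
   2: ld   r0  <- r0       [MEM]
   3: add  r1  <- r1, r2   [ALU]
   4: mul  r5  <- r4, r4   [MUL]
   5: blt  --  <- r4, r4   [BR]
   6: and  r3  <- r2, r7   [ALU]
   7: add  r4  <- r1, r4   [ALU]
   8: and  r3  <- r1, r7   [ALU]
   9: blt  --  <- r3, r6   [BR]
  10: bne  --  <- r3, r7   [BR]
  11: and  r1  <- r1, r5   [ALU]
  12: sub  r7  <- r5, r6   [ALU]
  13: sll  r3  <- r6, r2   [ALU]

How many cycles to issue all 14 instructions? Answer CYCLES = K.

CYCLES = 8

t=0 i0:or ; RAW r1
t=1 i1+i2:or ld ; dual
t=2 i3+i4:add mul ; dual
t=3 i5+i6:blt and ; dual
t=4 i7+i8:add and ; dual
t=5 i9:blt ; no-port BR/BR
t=6 i10+i11:bne and ; dual
t=7 i12+i13:sub sll ; dual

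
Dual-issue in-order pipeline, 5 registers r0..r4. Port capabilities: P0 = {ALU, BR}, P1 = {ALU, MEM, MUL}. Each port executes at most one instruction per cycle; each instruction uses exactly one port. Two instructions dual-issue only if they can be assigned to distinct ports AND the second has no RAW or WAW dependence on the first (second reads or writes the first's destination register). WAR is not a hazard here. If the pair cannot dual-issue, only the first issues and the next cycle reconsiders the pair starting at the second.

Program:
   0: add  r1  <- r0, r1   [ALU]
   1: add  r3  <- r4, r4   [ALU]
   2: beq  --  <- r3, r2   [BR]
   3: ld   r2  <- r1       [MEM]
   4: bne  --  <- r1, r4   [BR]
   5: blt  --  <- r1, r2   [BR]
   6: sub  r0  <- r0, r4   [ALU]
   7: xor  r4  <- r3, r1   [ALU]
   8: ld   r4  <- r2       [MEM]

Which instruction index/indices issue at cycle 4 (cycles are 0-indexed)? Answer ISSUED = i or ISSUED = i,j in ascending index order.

c0: i0,i1 add/add  dual
c1: i2,i3 beq/ld  dual
c2: i4 bne  no-port BR/BR
c3: i5,i6 blt/sub  dual
c4: i7 xor  WAW r4
c5: i8 ld  tail

ISSUED = 7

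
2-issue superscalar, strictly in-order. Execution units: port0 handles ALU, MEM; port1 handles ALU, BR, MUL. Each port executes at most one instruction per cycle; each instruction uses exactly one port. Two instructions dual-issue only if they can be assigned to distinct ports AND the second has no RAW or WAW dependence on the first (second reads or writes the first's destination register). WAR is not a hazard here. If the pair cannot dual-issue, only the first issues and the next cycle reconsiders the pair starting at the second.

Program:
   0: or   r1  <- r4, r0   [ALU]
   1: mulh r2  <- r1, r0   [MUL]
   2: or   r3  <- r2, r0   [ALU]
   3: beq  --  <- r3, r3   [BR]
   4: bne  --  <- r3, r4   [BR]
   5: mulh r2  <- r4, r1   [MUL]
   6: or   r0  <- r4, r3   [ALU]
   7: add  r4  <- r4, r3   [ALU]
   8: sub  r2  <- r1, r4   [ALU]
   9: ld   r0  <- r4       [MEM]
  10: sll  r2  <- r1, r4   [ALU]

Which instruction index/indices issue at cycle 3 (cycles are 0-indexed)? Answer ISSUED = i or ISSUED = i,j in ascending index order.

0. or @i0  | RAW r1
1. mulh @i1  | RAW r2
2. or @i2  | RAW r3
3. beq @i3  | no-port BR/BR
4. bne @i4  | no-port BR/MUL
5. mulh;or @i5,i6  | 2-wide
6. add @i7  | RAW r4
7. sub;ld @i8,i9  | 2-wide
8. sll @i10  | tail

ISSUED = 3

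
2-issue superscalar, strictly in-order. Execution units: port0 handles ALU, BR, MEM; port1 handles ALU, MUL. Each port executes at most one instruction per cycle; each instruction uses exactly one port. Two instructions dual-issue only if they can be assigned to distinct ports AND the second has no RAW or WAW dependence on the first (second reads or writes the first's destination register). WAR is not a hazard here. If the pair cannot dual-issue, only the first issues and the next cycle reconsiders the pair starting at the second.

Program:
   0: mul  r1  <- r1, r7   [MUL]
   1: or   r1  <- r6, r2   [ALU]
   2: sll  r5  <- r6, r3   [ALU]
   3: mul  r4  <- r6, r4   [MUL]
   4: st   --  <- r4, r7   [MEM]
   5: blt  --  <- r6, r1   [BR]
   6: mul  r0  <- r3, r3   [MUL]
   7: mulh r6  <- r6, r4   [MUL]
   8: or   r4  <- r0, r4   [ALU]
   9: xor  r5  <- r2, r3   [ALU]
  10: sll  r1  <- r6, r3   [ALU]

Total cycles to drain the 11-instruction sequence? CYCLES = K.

#0 head=0: mul i0 WAW r1
#1 head=1: or;sll i1&i2 2-wide
#2 head=3: mul i3 RAW r4
#3 head=4: st i4 no-port MEM/BR
#4 head=5: blt;mul i5&i6 2-wide
#5 head=7: mulh;or i7&i8 2-wide
#6 head=9: xor;sll i9&i10 2-wide

CYCLES = 7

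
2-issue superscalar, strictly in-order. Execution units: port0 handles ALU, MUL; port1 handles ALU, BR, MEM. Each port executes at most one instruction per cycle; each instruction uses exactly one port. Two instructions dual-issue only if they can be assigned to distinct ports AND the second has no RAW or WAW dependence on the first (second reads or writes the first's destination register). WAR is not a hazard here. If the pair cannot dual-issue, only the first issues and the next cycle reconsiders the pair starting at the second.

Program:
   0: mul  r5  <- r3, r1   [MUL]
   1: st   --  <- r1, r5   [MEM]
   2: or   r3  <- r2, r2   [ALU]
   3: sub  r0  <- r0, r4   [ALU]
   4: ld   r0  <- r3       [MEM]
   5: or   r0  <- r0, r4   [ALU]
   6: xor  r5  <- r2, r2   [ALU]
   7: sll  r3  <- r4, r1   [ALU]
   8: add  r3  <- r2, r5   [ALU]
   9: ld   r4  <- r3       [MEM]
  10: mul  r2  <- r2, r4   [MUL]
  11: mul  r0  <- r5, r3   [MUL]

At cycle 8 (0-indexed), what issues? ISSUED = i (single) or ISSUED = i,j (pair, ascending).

ISSUED = 10

t=0 i0:mul.MUL ; RAW r5
t=1 i1,i2:st.MEM+or.ALU ; pair
t=2 i3:sub.ALU ; WAW r0
t=3 i4:ld.MEM ; RAW+WAW r0
t=4 i5,i6:or.ALU+xor.ALU ; pair
t=5 i7:sll.ALU ; WAW r3
t=6 i8:add.ALU ; RAW r3
t=7 i9:ld.MEM ; RAW r4
t=8 i10:mul.MUL ; no-port MUL/MUL
t=9 i11:mul.MUL ; tail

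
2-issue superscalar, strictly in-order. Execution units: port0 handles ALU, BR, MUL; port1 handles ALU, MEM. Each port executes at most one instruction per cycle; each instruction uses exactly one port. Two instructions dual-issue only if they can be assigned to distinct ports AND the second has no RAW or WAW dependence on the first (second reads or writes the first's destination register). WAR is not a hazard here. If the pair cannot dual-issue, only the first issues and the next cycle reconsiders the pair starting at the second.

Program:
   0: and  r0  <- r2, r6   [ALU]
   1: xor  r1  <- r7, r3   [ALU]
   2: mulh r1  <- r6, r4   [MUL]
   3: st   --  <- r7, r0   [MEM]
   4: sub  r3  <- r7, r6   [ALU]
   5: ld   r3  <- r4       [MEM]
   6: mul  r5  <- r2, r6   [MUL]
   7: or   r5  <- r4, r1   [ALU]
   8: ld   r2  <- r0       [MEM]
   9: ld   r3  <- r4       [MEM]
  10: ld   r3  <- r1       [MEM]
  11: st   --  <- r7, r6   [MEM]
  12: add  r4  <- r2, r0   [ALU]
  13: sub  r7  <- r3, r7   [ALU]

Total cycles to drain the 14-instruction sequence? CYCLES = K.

0. and.ALU;xor.ALU @i0,i1  | dual
1. mulh.MUL;st.MEM @i2,i3  | dual
2. sub.ALU @i4  | WAW r3
3. ld.MEM;mul.MUL @i5,i6  | dual
4. or.ALU;ld.MEM @i7,i8  | dual
5. ld.MEM @i9  | no-port MEM/MEM
6. ld.MEM @i10  | no-port MEM/MEM
7. st.MEM;add.ALU @i11,i12  | dual
8. sub.ALU @i13  | tail

CYCLES = 9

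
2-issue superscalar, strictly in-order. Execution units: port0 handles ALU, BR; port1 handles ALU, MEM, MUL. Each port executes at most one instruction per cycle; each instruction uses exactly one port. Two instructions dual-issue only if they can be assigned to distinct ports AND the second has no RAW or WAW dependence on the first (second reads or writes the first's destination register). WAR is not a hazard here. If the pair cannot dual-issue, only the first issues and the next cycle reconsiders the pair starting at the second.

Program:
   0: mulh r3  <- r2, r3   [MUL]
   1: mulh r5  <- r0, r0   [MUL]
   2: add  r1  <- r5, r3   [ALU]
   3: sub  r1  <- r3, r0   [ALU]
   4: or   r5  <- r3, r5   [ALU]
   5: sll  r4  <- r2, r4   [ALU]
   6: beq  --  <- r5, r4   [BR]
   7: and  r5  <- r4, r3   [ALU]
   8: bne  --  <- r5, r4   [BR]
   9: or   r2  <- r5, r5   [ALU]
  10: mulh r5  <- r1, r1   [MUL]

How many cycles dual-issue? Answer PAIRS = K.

c0: i0 mulh.MUL  no-port MUL/MUL
c1: i1 mulh.MUL  RAW r5
c2: i2 add.ALU  WAW r1
c3: i3,i4 sub.ALU or.ALU  dual
c4: i5 sll.ALU  RAW r4
c5: i6,i7 beq.BR and.ALU  dual
c6: i8,i9 bne.BR or.ALU  dual
c7: i10 mulh.MUL  tail

PAIRS = 3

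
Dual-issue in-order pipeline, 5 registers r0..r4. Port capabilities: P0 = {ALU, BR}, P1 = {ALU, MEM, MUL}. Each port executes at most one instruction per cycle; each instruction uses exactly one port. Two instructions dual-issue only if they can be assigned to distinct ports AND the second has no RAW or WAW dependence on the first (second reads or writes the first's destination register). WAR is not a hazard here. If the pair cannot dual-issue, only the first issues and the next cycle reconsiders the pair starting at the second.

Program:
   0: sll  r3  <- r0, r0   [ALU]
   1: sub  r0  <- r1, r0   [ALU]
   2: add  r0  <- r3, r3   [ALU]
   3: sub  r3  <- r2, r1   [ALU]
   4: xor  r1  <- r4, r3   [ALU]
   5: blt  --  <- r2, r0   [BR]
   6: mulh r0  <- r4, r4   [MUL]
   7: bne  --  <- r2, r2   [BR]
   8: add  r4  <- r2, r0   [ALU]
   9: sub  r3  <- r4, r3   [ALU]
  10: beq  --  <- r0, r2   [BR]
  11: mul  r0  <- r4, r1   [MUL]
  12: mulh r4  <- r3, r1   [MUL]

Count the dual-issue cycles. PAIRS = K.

PAIRS = 5

[0] i0/i1  sll sub  -- dual
[1] i2/i3  add sub  -- dual
[2] i4/i5  xor blt  -- dual
[3] i6/i7  mulh bne  -- dual
[4] i8  add  -- RAW r4
[5] i9/i10  sub beq  -- dual
[6] i11  mul  -- no-port MUL/MUL
[7] i12  mulh  -- tail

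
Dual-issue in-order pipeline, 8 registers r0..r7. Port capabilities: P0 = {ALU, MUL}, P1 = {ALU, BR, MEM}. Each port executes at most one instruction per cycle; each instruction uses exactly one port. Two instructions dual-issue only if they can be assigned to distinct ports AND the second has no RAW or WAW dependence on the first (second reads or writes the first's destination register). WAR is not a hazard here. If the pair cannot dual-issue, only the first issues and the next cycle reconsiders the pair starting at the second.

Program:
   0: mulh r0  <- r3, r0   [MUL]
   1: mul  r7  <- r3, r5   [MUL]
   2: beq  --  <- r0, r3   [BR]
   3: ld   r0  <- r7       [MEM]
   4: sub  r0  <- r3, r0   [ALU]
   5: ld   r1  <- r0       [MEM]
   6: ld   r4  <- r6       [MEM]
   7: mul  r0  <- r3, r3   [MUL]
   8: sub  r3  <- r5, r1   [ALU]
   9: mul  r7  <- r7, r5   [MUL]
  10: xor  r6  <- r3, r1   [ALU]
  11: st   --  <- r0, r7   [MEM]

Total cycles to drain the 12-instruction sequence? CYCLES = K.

CYCLES = 8

[0] i0  mulh  -- no-port MUL/MUL
[1] i1/i2  mul+beq  -- dual
[2] i3  ld  -- RAW+WAW r0
[3] i4  sub  -- RAW r0
[4] i5  ld  -- no-port MEM/MEM
[5] i6/i7  ld+mul  -- dual
[6] i8/i9  sub+mul  -- dual
[7] i10/i11  xor+st  -- dual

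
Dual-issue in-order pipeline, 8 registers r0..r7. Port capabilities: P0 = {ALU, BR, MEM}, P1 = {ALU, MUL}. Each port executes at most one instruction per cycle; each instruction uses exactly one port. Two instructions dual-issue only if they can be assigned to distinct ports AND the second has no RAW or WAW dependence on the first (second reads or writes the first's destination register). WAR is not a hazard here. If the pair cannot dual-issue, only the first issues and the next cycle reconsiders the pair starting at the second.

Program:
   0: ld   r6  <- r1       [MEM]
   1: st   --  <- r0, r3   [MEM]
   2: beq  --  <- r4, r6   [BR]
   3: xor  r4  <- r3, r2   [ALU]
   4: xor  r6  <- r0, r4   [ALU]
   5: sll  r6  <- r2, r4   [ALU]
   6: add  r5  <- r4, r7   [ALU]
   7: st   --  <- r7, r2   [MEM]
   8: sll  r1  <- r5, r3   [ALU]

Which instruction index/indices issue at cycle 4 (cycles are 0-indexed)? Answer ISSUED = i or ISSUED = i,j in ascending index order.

ISSUED = 5,6

#0 head=0: ld i0 no-port MEM/MEM
#1 head=1: st i1 no-port MEM/BR
#2 head=2: beq xor i2+i3 pair
#3 head=4: xor i4 WAW r6
#4 head=5: sll add i5+i6 pair
#5 head=7: st sll i7+i8 pair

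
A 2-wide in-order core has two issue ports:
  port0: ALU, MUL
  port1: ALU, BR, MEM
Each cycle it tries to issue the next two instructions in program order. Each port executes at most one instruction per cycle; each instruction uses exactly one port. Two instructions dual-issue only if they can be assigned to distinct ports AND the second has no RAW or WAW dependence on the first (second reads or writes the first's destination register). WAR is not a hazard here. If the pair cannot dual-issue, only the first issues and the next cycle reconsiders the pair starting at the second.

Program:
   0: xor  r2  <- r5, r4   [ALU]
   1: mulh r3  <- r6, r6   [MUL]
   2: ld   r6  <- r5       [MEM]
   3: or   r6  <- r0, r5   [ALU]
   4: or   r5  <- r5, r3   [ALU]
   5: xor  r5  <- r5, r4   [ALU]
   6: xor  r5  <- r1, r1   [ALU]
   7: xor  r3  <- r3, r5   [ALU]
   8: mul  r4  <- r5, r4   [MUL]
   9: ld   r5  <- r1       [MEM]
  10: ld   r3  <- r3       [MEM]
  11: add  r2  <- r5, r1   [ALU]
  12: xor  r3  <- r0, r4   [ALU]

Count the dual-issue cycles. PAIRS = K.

0. xor+mulh @i0+i1  | dual
1. ld @i2  | WAW r6
2. or+or @i3+i4  | dual
3. xor @i5  | WAW r5
4. xor @i6  | RAW r5
5. xor+mul @i7+i8  | dual
6. ld @i9  | no-port MEM/MEM
7. ld+add @i10+i11  | dual
8. xor @i12  | tail

PAIRS = 4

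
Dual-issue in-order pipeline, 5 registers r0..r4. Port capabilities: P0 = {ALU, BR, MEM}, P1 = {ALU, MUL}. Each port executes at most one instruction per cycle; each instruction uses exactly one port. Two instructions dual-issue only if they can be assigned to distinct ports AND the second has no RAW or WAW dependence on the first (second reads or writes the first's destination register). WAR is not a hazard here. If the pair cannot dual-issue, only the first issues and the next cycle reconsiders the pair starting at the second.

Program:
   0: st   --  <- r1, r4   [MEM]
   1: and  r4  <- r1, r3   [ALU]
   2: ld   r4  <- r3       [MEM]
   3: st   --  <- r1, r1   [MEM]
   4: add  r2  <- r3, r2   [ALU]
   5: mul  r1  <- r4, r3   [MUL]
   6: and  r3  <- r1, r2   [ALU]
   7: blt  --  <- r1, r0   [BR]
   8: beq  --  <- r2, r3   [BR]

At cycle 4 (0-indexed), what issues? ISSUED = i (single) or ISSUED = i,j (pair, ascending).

ISSUED = 6,7

#0 head=0: st;and i0&i1 pair
#1 head=2: ld i2 no-port MEM/MEM
#2 head=3: st;add i3&i4 pair
#3 head=5: mul i5 RAW r1
#4 head=6: and;blt i6&i7 pair
#5 head=8: beq i8 tail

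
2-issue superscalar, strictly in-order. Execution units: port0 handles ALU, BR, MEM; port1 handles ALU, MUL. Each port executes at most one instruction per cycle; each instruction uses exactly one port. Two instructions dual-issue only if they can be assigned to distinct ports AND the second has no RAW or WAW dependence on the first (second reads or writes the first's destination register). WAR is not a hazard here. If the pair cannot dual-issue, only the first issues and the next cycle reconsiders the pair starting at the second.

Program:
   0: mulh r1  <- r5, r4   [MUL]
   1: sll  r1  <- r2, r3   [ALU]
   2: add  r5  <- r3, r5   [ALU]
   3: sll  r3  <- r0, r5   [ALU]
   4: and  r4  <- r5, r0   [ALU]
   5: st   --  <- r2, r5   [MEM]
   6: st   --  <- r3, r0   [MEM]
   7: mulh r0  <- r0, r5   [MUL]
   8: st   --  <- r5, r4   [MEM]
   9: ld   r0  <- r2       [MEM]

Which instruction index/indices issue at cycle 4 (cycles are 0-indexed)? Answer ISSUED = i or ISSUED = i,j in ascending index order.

ISSUED = 6,7

[0] i0  mulh  -- WAW r1
[1] i1,i2  sll/add  -- pair
[2] i3,i4  sll/and  -- pair
[3] i5  st  -- no-port MEM/MEM
[4] i6,i7  st/mulh  -- pair
[5] i8  st  -- no-port MEM/MEM
[6] i9  ld  -- tail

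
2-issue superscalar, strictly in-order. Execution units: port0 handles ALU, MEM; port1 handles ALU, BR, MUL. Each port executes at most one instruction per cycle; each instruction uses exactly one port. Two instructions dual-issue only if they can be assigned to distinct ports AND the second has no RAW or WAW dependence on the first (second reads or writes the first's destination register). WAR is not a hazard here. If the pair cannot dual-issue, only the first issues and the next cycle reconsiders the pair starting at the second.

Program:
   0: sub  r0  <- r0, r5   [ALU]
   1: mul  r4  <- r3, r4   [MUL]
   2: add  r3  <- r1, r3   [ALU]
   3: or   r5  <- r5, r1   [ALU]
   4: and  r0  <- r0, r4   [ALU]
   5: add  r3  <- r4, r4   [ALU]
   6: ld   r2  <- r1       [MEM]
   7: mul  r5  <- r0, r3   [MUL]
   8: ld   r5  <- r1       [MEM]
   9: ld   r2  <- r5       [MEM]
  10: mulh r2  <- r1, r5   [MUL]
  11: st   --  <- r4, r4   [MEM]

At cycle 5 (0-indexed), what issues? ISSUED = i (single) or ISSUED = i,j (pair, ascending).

[0] i0&i1  sub.ALU/mul.MUL  -- 2-wide
[1] i2&i3  add.ALU/or.ALU  -- 2-wide
[2] i4&i5  and.ALU/add.ALU  -- 2-wide
[3] i6&i7  ld.MEM/mul.MUL  -- 2-wide
[4] i8  ld.MEM  -- no-port MEM/MEM
[5] i9  ld.MEM  -- WAW r2
[6] i10&i11  mulh.MUL/st.MEM  -- 2-wide

ISSUED = 9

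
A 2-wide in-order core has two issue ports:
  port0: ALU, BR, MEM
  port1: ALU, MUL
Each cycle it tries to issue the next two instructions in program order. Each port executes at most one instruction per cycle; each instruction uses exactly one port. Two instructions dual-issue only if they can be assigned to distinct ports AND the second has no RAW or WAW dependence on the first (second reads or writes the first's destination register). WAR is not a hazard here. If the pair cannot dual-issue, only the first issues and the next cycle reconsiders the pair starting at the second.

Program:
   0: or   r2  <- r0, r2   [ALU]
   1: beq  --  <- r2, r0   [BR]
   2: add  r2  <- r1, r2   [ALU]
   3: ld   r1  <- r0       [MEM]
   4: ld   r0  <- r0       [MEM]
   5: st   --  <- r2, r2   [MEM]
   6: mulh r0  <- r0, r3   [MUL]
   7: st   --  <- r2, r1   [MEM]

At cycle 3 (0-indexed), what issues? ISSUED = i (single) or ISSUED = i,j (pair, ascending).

ISSUED = 4

  cy0 -> i0 (or.ALU) RAW r2
  cy1 -> i1,i2 (beq.BR add.ALU) pair
  cy2 -> i3 (ld.MEM) no-port MEM/MEM
  cy3 -> i4 (ld.MEM) no-port MEM/MEM
  cy4 -> i5,i6 (st.MEM mulh.MUL) pair
  cy5 -> i7 (st.MEM) tail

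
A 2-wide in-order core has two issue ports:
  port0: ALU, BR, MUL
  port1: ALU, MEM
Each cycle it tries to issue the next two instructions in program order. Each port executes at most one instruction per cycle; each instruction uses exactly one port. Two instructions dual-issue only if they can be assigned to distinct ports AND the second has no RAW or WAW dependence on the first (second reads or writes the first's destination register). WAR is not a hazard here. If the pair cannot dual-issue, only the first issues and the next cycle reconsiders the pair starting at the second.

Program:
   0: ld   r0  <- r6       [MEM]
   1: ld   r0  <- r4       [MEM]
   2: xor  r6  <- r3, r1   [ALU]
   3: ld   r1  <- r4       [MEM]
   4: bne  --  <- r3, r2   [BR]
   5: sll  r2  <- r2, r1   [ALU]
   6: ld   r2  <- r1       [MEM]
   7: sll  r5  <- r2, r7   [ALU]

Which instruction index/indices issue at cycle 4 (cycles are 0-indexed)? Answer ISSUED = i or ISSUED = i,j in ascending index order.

ISSUED = 6

c0: i0 ld  no-port MEM/MEM
c1: i1/i2 ld;xor  pair
c2: i3/i4 ld;bne  pair
c3: i5 sll  WAW r2
c4: i6 ld  RAW r2
c5: i7 sll  tail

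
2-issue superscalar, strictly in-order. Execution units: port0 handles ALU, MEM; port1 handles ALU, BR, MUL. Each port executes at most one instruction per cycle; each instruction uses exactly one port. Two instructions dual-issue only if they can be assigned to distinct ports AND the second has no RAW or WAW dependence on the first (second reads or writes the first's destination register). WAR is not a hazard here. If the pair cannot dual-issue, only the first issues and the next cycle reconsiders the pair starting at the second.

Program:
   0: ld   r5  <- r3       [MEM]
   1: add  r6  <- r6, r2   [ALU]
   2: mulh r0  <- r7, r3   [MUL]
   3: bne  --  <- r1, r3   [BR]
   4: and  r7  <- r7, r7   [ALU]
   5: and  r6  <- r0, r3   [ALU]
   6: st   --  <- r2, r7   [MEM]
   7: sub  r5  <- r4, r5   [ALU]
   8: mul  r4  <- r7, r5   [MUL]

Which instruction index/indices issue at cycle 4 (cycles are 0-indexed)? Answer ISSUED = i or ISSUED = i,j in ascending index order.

ISSUED = 7

[0] i0/i1  ld.MEM/add.ALU  -- dual
[1] i2  mulh.MUL  -- no-port MUL/BR
[2] i3/i4  bne.BR/and.ALU  -- dual
[3] i5/i6  and.ALU/st.MEM  -- dual
[4] i7  sub.ALU  -- RAW r5
[5] i8  mul.MUL  -- tail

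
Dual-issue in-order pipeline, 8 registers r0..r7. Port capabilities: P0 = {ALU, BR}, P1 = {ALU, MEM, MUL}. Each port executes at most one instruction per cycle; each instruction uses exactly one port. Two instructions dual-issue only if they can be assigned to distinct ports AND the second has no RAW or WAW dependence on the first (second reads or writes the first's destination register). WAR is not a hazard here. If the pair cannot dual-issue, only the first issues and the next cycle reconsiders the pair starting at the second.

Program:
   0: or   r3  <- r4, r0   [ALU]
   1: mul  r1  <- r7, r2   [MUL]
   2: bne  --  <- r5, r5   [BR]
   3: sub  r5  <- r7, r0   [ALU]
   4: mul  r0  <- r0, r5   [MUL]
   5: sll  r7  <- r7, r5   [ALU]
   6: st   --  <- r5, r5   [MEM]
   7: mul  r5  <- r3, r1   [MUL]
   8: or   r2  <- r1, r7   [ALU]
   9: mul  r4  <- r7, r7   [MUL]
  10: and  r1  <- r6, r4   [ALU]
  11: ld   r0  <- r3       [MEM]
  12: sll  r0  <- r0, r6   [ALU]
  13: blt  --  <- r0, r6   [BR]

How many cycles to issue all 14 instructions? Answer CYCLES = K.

CYCLES = 9

c0: i0/i1 or/mul  2-wide
c1: i2/i3 bne/sub  2-wide
c2: i4/i5 mul/sll  2-wide
c3: i6 st  no-port MEM/MUL
c4: i7/i8 mul/or  2-wide
c5: i9 mul  RAW r4
c6: i10/i11 and/ld  2-wide
c7: i12 sll  RAW r0
c8: i13 blt  tail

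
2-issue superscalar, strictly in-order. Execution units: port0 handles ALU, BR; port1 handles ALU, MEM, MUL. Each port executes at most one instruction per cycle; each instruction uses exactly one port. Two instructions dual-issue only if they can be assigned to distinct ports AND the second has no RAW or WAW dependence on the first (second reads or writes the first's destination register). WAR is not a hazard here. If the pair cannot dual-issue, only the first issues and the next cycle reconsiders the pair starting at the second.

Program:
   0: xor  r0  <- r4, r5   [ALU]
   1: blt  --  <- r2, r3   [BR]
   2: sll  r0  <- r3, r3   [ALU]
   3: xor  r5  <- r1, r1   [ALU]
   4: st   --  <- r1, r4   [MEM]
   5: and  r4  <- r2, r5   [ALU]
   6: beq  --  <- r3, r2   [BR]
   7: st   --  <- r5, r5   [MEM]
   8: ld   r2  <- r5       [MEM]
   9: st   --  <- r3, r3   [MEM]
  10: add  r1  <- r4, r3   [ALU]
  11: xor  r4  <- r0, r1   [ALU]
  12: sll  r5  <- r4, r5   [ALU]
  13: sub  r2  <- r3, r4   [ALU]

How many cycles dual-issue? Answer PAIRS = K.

PAIRS = 6

[0] i0+i1  xor.ALU;blt.BR  -- dual
[1] i2+i3  sll.ALU;xor.ALU  -- dual
[2] i4+i5  st.MEM;and.ALU  -- dual
[3] i6+i7  beq.BR;st.MEM  -- dual
[4] i8  ld.MEM  -- no-port MEM/MEM
[5] i9+i10  st.MEM;add.ALU  -- dual
[6] i11  xor.ALU  -- RAW r4
[7] i12+i13  sll.ALU;sub.ALU  -- dual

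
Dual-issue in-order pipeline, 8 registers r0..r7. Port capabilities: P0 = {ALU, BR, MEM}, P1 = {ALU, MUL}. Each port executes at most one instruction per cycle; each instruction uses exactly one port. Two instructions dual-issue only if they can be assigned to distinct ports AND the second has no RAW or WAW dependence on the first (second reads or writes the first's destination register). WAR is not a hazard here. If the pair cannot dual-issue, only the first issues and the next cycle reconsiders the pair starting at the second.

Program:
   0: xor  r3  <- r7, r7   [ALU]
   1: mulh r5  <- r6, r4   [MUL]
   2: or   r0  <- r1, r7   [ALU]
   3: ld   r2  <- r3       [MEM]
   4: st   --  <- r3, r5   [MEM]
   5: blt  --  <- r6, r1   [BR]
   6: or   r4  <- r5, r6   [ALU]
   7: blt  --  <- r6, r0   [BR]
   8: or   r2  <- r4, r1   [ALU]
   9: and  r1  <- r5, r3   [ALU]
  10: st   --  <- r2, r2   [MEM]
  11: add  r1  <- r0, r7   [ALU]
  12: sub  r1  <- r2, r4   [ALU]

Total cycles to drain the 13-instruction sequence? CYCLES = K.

CYCLES = 8

t=0 i0/i1:xor.ALU mulh.MUL ; pair
t=1 i2/i3:or.ALU ld.MEM ; pair
t=2 i4:st.MEM ; no-port MEM/BR
t=3 i5/i6:blt.BR or.ALU ; pair
t=4 i7/i8:blt.BR or.ALU ; pair
t=5 i9/i10:and.ALU st.MEM ; pair
t=6 i11:add.ALU ; WAW r1
t=7 i12:sub.ALU ; tail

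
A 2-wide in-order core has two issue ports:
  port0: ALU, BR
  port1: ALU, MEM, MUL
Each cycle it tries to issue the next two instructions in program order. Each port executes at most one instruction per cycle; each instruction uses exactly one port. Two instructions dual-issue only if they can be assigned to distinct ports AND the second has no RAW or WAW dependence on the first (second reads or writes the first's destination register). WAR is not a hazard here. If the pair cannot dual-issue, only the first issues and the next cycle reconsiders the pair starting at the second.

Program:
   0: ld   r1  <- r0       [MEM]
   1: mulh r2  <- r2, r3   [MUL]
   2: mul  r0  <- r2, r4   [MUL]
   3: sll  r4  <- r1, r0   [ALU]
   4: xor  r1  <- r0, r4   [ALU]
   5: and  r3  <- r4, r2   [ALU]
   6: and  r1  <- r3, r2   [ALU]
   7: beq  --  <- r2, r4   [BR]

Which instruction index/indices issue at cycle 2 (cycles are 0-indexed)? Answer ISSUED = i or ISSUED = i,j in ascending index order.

t=0 i0:ld.MEM ; no-port MEM/MUL
t=1 i1:mulh.MUL ; no-port MUL/MUL
t=2 i2:mul.MUL ; RAW r0
t=3 i3:sll.ALU ; RAW r4
t=4 i4,i5:xor.ALU/and.ALU ; pair
t=5 i6,i7:and.ALU/beq.BR ; pair

ISSUED = 2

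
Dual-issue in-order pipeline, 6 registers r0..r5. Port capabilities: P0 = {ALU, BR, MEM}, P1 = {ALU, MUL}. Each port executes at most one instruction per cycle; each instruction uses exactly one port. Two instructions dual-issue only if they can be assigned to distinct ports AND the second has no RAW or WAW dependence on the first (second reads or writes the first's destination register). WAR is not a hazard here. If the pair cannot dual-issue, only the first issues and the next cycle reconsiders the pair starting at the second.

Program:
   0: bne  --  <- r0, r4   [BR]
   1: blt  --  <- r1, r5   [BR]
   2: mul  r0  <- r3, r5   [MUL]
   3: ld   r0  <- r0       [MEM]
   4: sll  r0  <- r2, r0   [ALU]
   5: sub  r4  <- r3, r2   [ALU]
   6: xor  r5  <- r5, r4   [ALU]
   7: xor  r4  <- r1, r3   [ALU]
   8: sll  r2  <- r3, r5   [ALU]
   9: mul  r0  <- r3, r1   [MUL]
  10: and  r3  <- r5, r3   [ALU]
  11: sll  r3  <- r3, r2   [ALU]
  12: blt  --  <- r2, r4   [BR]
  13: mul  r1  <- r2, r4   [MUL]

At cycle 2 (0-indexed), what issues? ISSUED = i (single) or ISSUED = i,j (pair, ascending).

ISSUED = 3

#0 head=0: bne i0 no-port BR/BR
#1 head=1: blt mul i1,i2 pair
#2 head=3: ld i3 RAW+WAW r0
#3 head=4: sll sub i4,i5 pair
#4 head=6: xor xor i6,i7 pair
#5 head=8: sll mul i8,i9 pair
#6 head=10: and i10 RAW+WAW r3
#7 head=11: sll blt i11,i12 pair
#8 head=13: mul i13 tail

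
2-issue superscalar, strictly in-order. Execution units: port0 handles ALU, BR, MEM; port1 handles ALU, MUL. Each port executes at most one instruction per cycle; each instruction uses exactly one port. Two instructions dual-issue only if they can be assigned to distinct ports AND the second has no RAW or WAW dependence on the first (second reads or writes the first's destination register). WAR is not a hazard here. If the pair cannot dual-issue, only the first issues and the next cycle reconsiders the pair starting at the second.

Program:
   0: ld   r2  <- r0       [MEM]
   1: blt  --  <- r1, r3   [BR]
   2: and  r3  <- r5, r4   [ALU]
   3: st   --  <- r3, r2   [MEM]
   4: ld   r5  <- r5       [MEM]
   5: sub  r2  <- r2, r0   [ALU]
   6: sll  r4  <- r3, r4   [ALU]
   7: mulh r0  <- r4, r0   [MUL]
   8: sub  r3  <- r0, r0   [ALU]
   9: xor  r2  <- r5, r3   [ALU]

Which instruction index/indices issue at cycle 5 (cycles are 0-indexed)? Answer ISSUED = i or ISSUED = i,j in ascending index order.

ISSUED = 7

[0] i0  ld.MEM  -- no-port MEM/BR
[1] i1&i2  blt.BR;and.ALU  -- dual
[2] i3  st.MEM  -- no-port MEM/MEM
[3] i4&i5  ld.MEM;sub.ALU  -- dual
[4] i6  sll.ALU  -- RAW r4
[5] i7  mulh.MUL  -- RAW r0
[6] i8  sub.ALU  -- RAW r3
[7] i9  xor.ALU  -- tail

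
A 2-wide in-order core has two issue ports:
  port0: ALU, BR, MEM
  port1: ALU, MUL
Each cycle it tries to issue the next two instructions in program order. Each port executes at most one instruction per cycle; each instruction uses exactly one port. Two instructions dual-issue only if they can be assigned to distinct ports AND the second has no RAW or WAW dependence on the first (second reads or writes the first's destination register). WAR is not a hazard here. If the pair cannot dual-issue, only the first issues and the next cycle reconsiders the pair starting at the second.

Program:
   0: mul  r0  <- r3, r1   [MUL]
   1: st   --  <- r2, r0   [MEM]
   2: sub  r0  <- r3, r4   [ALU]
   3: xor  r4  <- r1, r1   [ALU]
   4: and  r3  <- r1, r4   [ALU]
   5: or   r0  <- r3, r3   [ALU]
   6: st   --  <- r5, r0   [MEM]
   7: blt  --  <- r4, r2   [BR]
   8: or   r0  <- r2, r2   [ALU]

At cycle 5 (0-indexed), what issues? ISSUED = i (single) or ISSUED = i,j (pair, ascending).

0. mul.MUL @i0  | RAW r0
1. st.MEM/sub.ALU @i1/i2  | pair
2. xor.ALU @i3  | RAW r4
3. and.ALU @i4  | RAW r3
4. or.ALU @i5  | RAW r0
5. st.MEM @i6  | no-port MEM/BR
6. blt.BR/or.ALU @i7/i8  | pair

ISSUED = 6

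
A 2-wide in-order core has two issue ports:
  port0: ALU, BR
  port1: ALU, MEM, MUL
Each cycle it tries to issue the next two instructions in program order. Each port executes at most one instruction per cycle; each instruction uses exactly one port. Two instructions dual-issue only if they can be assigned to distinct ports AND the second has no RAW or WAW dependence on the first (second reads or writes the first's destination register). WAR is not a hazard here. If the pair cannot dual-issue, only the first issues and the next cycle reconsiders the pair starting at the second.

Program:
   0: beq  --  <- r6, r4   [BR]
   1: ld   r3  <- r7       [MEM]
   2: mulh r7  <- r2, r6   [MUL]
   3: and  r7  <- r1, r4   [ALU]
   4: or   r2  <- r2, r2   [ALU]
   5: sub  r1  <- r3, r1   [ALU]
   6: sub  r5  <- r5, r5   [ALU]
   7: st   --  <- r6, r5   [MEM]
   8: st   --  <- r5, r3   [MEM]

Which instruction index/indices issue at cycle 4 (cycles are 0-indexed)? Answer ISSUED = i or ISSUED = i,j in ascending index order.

ISSUED = 7

[0] i0/i1  beq ld  -- pair
[1] i2  mulh  -- WAW r7
[2] i3/i4  and or  -- pair
[3] i5/i6  sub sub  -- pair
[4] i7  st  -- no-port MEM/MEM
[5] i8  st  -- tail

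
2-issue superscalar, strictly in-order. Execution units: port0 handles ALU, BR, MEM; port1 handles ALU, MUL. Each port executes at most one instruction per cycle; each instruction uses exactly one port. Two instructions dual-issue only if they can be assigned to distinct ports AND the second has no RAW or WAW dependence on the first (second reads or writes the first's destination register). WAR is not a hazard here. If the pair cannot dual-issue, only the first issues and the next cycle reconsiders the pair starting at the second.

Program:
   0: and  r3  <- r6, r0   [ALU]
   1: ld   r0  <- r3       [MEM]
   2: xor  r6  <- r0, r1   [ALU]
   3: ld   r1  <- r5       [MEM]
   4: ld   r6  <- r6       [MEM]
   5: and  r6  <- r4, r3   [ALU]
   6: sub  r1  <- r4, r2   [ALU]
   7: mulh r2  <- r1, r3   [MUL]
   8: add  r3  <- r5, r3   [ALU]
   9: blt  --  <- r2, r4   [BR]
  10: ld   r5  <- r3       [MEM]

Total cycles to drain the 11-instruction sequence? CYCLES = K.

  cy0 -> i0 (and) RAW r3
  cy1 -> i1 (ld) RAW r0
  cy2 -> i2&i3 (xor+ld) pair
  cy3 -> i4 (ld) WAW r6
  cy4 -> i5&i6 (and+sub) pair
  cy5 -> i7&i8 (mulh+add) pair
  cy6 -> i9 (blt) no-port BR/MEM
  cy7 -> i10 (ld) tail

CYCLES = 8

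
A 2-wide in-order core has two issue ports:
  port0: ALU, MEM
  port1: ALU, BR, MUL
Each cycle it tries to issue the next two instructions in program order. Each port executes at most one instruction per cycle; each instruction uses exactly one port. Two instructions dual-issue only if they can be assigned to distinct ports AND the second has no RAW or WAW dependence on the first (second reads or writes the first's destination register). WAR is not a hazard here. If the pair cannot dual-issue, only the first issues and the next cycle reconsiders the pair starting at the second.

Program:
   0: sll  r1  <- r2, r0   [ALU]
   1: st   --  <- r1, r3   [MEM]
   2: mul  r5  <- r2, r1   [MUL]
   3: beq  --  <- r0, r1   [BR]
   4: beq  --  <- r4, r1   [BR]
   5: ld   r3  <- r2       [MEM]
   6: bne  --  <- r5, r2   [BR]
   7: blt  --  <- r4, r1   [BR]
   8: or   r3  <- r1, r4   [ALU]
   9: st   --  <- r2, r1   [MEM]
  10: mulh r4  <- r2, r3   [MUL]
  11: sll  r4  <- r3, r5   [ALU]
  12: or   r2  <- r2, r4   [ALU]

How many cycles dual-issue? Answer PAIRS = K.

[0] i0  sll.ALU  -- RAW r1
[1] i1/i2  st.MEM mul.MUL  -- dual
[2] i3  beq.BR  -- no-port BR/BR
[3] i4/i5  beq.BR ld.MEM  -- dual
[4] i6  bne.BR  -- no-port BR/BR
[5] i7/i8  blt.BR or.ALU  -- dual
[6] i9/i10  st.MEM mulh.MUL  -- dual
[7] i11  sll.ALU  -- RAW r4
[8] i12  or.ALU  -- tail

PAIRS = 4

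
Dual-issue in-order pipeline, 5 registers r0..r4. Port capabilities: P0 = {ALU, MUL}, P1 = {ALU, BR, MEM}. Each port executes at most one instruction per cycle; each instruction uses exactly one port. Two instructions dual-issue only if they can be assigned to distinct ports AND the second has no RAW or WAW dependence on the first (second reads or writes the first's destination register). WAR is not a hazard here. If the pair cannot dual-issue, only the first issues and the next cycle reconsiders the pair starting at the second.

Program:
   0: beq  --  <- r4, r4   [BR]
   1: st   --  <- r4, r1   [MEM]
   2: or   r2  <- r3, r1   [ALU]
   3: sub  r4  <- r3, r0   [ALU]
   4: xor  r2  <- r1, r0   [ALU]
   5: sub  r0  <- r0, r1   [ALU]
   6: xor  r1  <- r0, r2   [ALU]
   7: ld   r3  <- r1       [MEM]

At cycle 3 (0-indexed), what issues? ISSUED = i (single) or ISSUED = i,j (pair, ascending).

[0] i0  beq.BR  -- no-port BR/MEM
[1] i1/i2  st.MEM;or.ALU  -- dual
[2] i3/i4  sub.ALU;xor.ALU  -- dual
[3] i5  sub.ALU  -- RAW r0
[4] i6  xor.ALU  -- RAW r1
[5] i7  ld.MEM  -- tail

ISSUED = 5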